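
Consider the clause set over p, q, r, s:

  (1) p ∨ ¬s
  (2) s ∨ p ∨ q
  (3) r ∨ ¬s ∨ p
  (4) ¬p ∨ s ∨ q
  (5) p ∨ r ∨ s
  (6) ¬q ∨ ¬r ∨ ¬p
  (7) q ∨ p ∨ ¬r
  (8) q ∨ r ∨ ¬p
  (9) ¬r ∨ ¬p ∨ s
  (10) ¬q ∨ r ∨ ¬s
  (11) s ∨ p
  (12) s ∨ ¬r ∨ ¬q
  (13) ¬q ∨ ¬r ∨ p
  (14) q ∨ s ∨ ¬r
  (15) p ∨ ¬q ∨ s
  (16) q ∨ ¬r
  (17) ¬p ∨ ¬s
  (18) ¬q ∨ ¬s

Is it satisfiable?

Yes

Branch on p: set p = True.
The clause (¬s) is unit, so s = False.
The clause (q) is unit, so q = True.
The clause (¬r) is unit, so r = False.
This assignment satisfies each clause.
A satisfying assignment: p=True; q=True; r=False; s=False.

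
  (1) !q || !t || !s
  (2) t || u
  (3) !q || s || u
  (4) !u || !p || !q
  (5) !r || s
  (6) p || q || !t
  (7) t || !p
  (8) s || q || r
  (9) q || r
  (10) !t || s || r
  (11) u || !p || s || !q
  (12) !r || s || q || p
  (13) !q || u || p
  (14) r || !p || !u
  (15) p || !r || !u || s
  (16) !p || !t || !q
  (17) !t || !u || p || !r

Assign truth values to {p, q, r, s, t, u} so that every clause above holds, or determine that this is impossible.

Case t = true:
Case q = false:
(p) alone gives p = true.
(r) alone gives r = true.
(s) alone gives s = true.
All clauses hold; u can take either value.

p ↦ true,  q ↦ false,  r ↦ true,  s ↦ true,  t ↦ true,  u ↦ false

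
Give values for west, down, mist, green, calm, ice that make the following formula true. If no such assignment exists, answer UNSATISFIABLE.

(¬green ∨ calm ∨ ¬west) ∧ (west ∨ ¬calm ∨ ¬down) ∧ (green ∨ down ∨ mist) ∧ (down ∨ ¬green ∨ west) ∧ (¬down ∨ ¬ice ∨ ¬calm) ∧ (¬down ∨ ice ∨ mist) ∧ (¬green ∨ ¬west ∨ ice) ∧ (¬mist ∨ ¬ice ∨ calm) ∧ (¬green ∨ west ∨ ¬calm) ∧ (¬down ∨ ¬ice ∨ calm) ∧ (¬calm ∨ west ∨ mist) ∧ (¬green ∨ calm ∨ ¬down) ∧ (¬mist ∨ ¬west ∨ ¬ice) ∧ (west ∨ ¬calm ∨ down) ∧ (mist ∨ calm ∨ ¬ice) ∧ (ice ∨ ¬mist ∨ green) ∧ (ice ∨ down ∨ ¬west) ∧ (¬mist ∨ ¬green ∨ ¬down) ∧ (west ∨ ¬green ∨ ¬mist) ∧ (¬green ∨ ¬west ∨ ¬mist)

Suppose green = True.
Suppose calm = True.
Unit clause (west) forces west = True.
Unit clause (ice) forces ice = True.
Unit clause (¬down) forces down = False.
Unit clause (¬mist) forces mist = False.
All clauses are satisfied.

west ↦ True,  down ↦ False,  mist ↦ False,  green ↦ True,  calm ↦ True,  ice ↦ True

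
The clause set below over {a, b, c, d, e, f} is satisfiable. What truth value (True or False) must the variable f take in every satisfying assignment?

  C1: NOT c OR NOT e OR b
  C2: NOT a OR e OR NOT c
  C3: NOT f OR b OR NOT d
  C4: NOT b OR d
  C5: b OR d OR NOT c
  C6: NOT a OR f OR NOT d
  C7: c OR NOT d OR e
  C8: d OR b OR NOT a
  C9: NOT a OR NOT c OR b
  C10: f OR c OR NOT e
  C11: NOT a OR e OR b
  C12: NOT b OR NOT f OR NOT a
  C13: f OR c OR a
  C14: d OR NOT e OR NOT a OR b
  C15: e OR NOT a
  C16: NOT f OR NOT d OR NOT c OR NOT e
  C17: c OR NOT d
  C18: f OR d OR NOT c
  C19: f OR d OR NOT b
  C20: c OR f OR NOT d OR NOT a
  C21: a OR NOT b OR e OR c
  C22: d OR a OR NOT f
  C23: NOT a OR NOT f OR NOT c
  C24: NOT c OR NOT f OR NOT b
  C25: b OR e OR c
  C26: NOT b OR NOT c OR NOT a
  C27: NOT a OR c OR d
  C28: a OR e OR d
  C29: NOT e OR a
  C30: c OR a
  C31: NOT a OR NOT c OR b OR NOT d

Suppose f = true.
Suppose b = true.
Unit clause (d) forces d = true.
Unit clause (NOT a) forces a = false.
Unit clause (c) forces c = true.
That conflicts with the unit clause (NOT c).
So b must be the other value — set b = false.
Unit clause (NOT d) forces d = false.
Unit clause (NOT c) forces c = false.
Unit clause (NOT a) forces a = false.
That conflicts with the unit clause (a).
Both values of b lead to a conflict.
So every satisfying assignment has f = False.

False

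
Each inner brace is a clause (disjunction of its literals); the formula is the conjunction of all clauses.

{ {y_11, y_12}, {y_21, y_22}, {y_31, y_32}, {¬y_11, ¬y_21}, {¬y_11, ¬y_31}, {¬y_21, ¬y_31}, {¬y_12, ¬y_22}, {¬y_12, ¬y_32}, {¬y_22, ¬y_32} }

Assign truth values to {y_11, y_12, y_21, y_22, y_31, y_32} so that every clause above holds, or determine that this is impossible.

UNSATISFIABLE

Branch on y_11: set y_11 = True.
(¬y_21) alone gives y_21 = False.
(y_22) alone gives y_22 = True.
(¬y_31) alone gives y_31 = False.
(y_32) alone gives y_32 = True.
Now (¬y_32) is unsatisfied and unit — conflict.
Undo y_11 and try y_11 = False.
(y_12) alone gives y_12 = True.
(¬y_22) alone gives y_22 = False.
(y_21) alone gives y_21 = True.
(¬y_31) alone gives y_31 = False.
(y_32) alone gives y_32 = True.
Now (¬y_32) is unsatisfied and unit — conflict.
Either choice for y_11 ends in contradiction.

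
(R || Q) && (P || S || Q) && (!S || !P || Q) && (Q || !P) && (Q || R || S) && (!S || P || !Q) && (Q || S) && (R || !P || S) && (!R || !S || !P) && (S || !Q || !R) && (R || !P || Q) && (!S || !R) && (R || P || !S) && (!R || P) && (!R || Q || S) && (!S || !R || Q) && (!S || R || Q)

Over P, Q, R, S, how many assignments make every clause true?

2

There are 2^4 = 16 truth assignments over (P, Q, R, S).
Check each against the 17 clauses (columns in the order P, Q, R, S):
  F F F F  ✗ fails (R || Q)
  F F F T  ✗ fails (R || Q)
  F F T F  ✗ fails (P || S || Q)
  F F T T  ✗ fails (!S || !R)
  F T F F  ✓ satisfies all
  F T F T  ✗ fails (!S || P || !Q)
  F T T F  ✗ fails (S || !Q || !R)
  F T T T  ✗ fails (!S || P || !Q)
  T F F F  ✗ fails (R || Q)
  T F F T  ✗ fails (R || Q)
  T F T F  ✗ fails (Q || !P)
  T F T T  ✗ fails (!S || !P || Q)
  T T F F  ✗ fails (R || !P || S)
  T T F T  ✓ satisfies all
  T T T F  ✗ fails (S || !Q || !R)
  T T T T  ✗ fails (!R || !S || !P)
2 of the 16 rows are models.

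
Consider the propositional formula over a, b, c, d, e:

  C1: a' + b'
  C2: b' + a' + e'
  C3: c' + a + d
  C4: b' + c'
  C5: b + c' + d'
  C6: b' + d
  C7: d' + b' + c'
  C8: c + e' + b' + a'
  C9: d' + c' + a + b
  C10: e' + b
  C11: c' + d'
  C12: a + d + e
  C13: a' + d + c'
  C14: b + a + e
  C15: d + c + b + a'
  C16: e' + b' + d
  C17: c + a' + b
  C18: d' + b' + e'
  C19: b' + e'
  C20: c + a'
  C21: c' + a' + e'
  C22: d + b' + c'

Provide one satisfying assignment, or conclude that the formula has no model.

Try a = 0.
Try c = 0.
Try b = 1.
The clause (d) is unit, so d = 1.
The clause (e') is unit, so e = 0.
Every clause now holds.

a=0, b=1, c=0, d=1, e=0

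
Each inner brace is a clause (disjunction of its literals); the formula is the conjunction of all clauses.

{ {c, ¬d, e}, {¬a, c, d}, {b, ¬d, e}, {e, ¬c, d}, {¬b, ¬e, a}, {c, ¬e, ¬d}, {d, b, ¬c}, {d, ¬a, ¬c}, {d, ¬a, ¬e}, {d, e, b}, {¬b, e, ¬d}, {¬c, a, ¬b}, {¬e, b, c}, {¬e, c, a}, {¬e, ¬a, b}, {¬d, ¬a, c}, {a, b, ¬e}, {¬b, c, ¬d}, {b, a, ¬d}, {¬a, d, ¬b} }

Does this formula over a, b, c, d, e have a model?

Case c = True:
Case e = True:
Case b = True:
From the singleton clause (a), a = True.
From the singleton clause (d), d = True.
This assignment satisfies each clause.
A satisfying assignment: a: True, b: True, c: True, d: True, e: True.

Satisfiable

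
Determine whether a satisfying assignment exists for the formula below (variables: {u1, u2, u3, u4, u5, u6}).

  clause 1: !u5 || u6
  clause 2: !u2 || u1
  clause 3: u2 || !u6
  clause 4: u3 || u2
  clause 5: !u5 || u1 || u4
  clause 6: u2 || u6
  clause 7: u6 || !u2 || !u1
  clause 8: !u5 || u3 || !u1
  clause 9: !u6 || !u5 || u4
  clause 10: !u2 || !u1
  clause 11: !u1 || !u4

Suppose u5 = false.
Suppose u2 = false.
The clause (!u6) is unit, so u6 = false.
Now (u6) is unsatisfied and unit — conflict.
That branch fails; take u2 = true instead.
The clause (u1) is unit, so u1 = true.
Now (!u1) is unsatisfied and unit — conflict.
Neither u2 = true nor u2 = false works.
That branch fails; take u5 = true instead.
The clause (u6) is unit, so u6 = true.
The clause (u2) is unit, so u2 = true.
The clause (u1) is unit, so u1 = true.
Now (!u1) is unsatisfied and unit — conflict.
Neither u5 = true nor u5 = false works.
No assignment satisfies every clause.

No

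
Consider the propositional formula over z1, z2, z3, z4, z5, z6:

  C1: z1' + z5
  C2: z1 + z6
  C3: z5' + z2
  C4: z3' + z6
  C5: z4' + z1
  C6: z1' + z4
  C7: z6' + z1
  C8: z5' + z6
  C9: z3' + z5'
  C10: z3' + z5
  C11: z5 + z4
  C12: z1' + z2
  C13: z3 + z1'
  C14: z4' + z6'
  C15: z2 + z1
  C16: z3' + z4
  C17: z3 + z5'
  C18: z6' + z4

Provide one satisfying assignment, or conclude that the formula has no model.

Case z1 = 0:
Unit clause (z6) forces z6 = 1.
Now (z6') is unsatisfied and unit — conflict.
Undo z1 and try z1 = 1.
Unit clause (z5) forces z5 = 1.
Unit clause (z2) forces z2 = 1.
Unit clause (z4) forces z4 = 1.
Unit clause (z6) forces z6 = 1.
Now (z6') is unsatisfied and unit — conflict.
Both values of z1 lead to a conflict.

UNSATISFIABLE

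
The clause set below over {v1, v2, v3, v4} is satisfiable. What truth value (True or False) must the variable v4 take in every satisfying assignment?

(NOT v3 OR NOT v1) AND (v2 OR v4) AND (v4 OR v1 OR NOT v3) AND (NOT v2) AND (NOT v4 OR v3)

True

Suppose v4 = false.
(v2) alone gives v2 = true.
That conflicts with the unit clause (NOT v2).
So every satisfying assignment has v4 = True.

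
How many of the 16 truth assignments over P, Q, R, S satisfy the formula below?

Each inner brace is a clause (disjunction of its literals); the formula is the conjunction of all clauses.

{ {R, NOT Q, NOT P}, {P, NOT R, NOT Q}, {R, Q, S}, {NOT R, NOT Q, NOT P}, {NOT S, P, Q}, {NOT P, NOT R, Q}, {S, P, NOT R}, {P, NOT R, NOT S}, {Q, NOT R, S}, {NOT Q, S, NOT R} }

There are 2^4 = 16 truth assignments over (P, Q, R, S).
Check each against the 10 clauses (columns in the order P, Q, R, S):
  F F F F  ✗ fails (R OR Q OR S)
  F F F T  ✗ fails (NOT S OR P OR Q)
  F F T F  ✗ fails (S OR P OR NOT R)
  F F T T  ✗ fails (NOT S OR P OR Q)
  F T F F  ✓ satisfies all
  F T F T  ✓ satisfies all
  F T T F  ✗ fails (P OR NOT R OR NOT Q)
  F T T T  ✗ fails (P OR NOT R OR NOT Q)
  T F F F  ✗ fails (R OR Q OR S)
  T F F T  ✓ satisfies all
  T F T F  ✗ fails (NOT P OR NOT R OR Q)
  T F T T  ✗ fails (NOT P OR NOT R OR Q)
  T T F F  ✗ fails (R OR NOT Q OR NOT P)
  T T F T  ✗ fails (R OR NOT Q OR NOT P)
  T T T F  ✗ fails (NOT R OR NOT Q OR NOT P)
  T T T T  ✗ fails (NOT R OR NOT Q OR NOT P)
3 of the 16 rows are models.

3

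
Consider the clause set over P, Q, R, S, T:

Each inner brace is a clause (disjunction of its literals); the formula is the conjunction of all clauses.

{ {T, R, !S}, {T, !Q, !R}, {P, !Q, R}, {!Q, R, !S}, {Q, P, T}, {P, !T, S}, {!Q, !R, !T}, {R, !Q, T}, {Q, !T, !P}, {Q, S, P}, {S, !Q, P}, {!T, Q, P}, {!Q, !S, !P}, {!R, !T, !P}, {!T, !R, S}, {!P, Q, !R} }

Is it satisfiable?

Satisfiable

Case T = false:
Case R = false:
The clause (!S) is unit, so S = false.
The clause (!Q) is unit, so Q = false.
The clause (P) is unit, so P = true.
This assignment satisfies each clause.
A satisfying assignment: P=true,  Q=false,  R=false,  S=false,  T=false.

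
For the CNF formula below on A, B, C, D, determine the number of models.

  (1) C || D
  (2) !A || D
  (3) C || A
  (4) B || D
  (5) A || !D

5

There are 2^4 = 16 truth assignments over (A, B, C, D).
Split on A. With A = true, the clauses containing A are satisfied and !A drops from the rest; 4 of the 2^3 = 8 assignments to the other variables satisfy what remains.
With A = false, by the same count on the reduced clause set, 1 assignment works.
(One model: A=F, B=T, C=T, D=F.)
Total: 4 + 1 = 5.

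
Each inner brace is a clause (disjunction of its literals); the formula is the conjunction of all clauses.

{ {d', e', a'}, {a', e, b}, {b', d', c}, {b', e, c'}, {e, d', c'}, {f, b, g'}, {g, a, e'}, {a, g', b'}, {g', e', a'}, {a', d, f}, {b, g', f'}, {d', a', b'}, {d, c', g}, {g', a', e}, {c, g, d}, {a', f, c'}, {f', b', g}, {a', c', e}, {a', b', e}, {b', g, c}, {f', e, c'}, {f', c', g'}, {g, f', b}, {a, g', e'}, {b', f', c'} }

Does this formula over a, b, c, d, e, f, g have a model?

Yes

Try d = 1.
Try e = 0.
Unit clause (c') forces c = 0.
Unit clause (b') forces b = 0.
Unit clause (a') forces a = 0.
Try f = 0.
Unit clause (g') forces g = 0.
This assignment satisfies each clause.
A satisfying assignment: a ↦ 0; b ↦ 0; c ↦ 0; d ↦ 1; e ↦ 0; f ↦ 0; g ↦ 0.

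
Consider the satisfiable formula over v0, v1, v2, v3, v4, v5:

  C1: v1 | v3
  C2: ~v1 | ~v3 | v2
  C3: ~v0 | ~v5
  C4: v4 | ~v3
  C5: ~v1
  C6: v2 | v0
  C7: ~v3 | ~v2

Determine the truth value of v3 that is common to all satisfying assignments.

True

Suppose v3 = 0.
From the singleton clause (v1), v1 = 1.
Now (~v1) is unsatisfied and unit — conflict.
So every satisfying assignment has v3 = True.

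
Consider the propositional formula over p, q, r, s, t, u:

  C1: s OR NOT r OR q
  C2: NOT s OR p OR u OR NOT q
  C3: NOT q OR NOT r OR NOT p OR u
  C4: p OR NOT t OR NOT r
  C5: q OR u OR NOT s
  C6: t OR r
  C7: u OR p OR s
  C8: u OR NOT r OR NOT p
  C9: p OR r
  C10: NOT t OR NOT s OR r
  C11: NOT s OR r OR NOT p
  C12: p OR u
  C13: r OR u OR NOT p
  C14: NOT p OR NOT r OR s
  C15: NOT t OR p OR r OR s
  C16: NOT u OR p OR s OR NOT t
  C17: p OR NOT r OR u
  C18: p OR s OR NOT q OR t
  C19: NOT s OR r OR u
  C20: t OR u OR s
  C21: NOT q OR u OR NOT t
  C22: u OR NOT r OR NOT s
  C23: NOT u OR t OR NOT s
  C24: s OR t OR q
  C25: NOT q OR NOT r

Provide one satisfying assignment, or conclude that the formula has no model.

Branch on t: set t = true.
Branch on p: set p = true.
Branch on u: set u = true.
Branch on s: set s = false.
(NOT r) alone gives r = false.
No clause remains; q is free.

p=true,  q=true,  r=false,  s=false,  t=true,  u=true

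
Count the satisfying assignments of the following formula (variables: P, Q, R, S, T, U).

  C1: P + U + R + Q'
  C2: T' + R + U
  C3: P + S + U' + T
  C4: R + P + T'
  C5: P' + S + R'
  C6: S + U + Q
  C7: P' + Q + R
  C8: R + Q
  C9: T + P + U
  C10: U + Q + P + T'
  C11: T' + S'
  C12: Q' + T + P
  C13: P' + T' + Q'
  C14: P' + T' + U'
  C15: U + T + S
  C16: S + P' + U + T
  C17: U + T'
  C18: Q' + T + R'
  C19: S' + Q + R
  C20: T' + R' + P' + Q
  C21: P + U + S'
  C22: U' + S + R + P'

7

There are 2^6 = 64 truth assignments over (P, Q, R, S, T, U).
Split on T. With T = 1, the clauses containing T are satisfied and T' drops from the rest; 2 of the 2^5 = 32 assignments to the other variables satisfy what remains.
With T = 0, by the same count on the reduced clause set, 5 assignments work.
(One model: P=F, Q=F, R=T, S=F, T=T, U=T.)
Total: 2 + 5 = 7.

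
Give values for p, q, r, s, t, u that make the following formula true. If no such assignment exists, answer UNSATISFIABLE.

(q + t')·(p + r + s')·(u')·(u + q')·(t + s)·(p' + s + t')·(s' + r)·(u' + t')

The clause (u') is unit, so u = 0.
The clause (q') is unit, so q = 0.
The clause (t') is unit, so t = 0.
The clause (s) is unit, so s = 1.
The clause (r) is unit, so r = 1.
No clause remains; p is free.

p ↦ 0; q ↦ 0; r ↦ 1; s ↦ 1; t ↦ 0; u ↦ 0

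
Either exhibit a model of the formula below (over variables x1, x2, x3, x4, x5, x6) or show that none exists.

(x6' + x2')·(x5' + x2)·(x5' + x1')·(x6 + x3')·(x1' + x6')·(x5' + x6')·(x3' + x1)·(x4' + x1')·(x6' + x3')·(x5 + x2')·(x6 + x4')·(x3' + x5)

Branch on x6: set x6 = 0.
Unit clause (x3') forces x3 = 0.
Unit clause (x4') forces x4 = 0.
Branch on x5: set x5 = 0.
Unit clause (x2') forces x2 = 0.
Every clause is now satisfied; x1 is unconstrained.

x1=0,  x2=0,  x3=0,  x4=0,  x5=0,  x6=0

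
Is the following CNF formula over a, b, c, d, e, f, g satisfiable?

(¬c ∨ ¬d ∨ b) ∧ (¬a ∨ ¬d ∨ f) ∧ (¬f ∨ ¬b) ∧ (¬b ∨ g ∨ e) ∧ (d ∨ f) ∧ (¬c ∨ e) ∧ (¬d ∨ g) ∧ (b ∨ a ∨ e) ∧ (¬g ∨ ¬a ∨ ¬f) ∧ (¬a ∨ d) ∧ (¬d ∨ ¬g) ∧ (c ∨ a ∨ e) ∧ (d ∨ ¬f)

Unsatisfiable

Branch on f: set f = False.
From the singleton clause (d), d = True.
From the singleton clause (¬a), a = False.
From the singleton clause (g), g = True.
That conflicts with the unit clause (¬g).
Backtrack on f: now try f = True.
From the singleton clause (¬b), b = False.
From the singleton clause (d), d = True.
From the singleton clause (¬c), c = False.
From the singleton clause (g), g = True.
That conflicts with the unit clause (¬g).
Either choice for f ends in contradiction.
No assignment satisfies every clause.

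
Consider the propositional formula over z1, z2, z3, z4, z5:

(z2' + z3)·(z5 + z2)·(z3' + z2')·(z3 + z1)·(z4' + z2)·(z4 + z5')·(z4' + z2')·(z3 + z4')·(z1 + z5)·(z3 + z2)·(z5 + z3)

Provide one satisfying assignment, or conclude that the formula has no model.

Case z2 = 0:
From the singleton clause (z5), z5 = 1.
From the singleton clause (z4'), z4 = 0.
Now (z4) is unsatisfied and unit — conflict.
Backtrack on z2: now try z2 = 1.
From the singleton clause (z3), z3 = 1.
Now (z3') is unsatisfied and unit — conflict.
Neither z2 = 1 nor z2 = 0 works.

UNSATISFIABLE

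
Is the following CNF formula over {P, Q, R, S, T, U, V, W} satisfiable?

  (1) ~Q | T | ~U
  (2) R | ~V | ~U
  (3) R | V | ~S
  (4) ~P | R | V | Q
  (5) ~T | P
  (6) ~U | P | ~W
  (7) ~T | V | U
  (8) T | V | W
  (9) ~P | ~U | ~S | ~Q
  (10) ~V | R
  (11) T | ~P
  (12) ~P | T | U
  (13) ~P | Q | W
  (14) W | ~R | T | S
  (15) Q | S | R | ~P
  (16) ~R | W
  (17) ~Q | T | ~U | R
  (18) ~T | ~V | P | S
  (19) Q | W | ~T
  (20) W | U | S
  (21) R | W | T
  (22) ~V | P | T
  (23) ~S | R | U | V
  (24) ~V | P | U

Yes

Suppose T = 1.
From the singleton clause (P), P = 1.
Suppose V = 1.
From the singleton clause (R), R = 1.
From the singleton clause (W), W = 1.
Suppose U = 1.
Suppose S = 1.
From the singleton clause (~Q), Q = 0.
This assignment satisfies each clause.
A satisfying assignment: P=1,  Q=0,  R=1,  S=1,  T=1,  U=1,  V=1,  W=1.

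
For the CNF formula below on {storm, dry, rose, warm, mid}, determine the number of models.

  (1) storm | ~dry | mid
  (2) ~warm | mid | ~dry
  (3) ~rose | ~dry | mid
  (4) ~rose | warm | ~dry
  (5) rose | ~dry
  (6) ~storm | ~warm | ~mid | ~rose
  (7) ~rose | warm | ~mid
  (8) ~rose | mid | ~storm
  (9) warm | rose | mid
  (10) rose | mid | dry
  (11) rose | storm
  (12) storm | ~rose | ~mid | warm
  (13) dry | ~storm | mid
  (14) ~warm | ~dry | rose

There are 2^5 = 32 truth assignments over (storm, dry, rose, warm, mid).
Split on dry. With dry = 1, the clauses containing dry are satisfied and ~dry drops from the rest; 1 of the 2^4 = 16 assignments to the other variables satisfy what remains.
With dry = 0, by the same count on the reduced clause set, 5 assignments work.
(One model: storm=F, dry=F, rose=T, warm=F, mid=F.)
Total: 1 + 5 = 6.

6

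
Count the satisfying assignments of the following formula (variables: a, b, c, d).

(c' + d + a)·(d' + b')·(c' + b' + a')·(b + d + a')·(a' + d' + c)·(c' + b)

4

There are 2^4 = 16 truth assignments over (a, b, c, d).
Check each against the 6 clauses (columns in the order a, b, c, d):
  F F F F  ✓ satisfies all
  F F F T  ✓ satisfies all
  F F T F  ✗ fails (c' + d + a)
  F F T T  ✗ fails (c' + b)
  F T F F  ✓ satisfies all
  F T F T  ✗ fails (d' + b')
  F T T F  ✗ fails (c' + d + a)
  F T T T  ✗ fails (d' + b')
  T F F F  ✗ fails (b + d + a')
  T F F T  ✗ fails (a' + d' + c)
  T F T F  ✗ fails (b + d + a')
  T F T T  ✗ fails (c' + b)
  T T F F  ✓ satisfies all
  T T F T  ✗ fails (d' + b')
  T T T F  ✗ fails (c' + b' + a')
  T T T T  ✗ fails (d' + b')
4 of the 16 rows are models.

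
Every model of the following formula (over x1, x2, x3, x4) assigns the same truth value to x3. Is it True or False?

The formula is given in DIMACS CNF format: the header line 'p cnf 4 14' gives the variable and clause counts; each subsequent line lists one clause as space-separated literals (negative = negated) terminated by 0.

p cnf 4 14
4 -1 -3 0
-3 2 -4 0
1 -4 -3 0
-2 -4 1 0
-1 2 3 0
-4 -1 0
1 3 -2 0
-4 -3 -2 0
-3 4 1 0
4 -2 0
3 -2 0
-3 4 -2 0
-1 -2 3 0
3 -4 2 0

Suppose x3 = True.
Case x4 = True:
From the singleton clause (x2), x2 = True.
That conflicts with the unit clause (¬x2).
Backtrack on x4: now try x4 = False.
From the singleton clause (¬x1), x1 = False.
That conflicts with the unit clause (x1).
Both values of x4 lead to a conflict.
So every satisfying assignment has x3 = False.

False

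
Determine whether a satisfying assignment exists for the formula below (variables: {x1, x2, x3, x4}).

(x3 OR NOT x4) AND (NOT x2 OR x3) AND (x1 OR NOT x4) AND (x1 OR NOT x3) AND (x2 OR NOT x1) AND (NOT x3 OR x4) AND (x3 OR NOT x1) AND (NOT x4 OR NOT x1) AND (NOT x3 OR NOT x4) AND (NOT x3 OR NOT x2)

Yes, satisfiable

Suppose x3 = false.
(NOT x4) alone gives x4 = false.
(NOT x2) alone gives x2 = false.
(NOT x1) alone gives x1 = false.
This assignment satisfies each clause.
A satisfying assignment: x1: false, x2: false, x3: false, x4: false.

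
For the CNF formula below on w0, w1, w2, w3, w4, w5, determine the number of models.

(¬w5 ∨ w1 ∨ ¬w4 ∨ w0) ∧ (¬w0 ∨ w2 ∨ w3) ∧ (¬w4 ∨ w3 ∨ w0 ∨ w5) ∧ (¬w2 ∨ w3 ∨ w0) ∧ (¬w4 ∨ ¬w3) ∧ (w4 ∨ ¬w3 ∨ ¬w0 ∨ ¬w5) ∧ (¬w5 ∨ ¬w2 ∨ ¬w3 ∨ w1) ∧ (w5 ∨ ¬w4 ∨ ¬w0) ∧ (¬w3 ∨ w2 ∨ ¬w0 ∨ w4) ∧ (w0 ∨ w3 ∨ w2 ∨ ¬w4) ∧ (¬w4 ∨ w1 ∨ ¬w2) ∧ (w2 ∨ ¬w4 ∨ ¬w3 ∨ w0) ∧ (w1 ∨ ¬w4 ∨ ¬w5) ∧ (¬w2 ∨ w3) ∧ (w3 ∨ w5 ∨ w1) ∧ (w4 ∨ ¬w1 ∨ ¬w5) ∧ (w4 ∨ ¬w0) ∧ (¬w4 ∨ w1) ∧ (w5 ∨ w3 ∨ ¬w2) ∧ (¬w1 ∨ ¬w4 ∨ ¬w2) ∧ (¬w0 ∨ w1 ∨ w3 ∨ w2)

There are 2^6 = 64 truth assignments over (w0, w1, w2, w3, w4, w5).
Split on w5. With w5 = True, the clauses containing w5 are satisfied and ¬w5 drops from the rest; 2 of the 2^5 = 32 assignments to the other variables satisfy what remains.
With w5 = False, by the same count on the reduced clause set, 5 assignments work.
Total: 2 + 5 = 7.

7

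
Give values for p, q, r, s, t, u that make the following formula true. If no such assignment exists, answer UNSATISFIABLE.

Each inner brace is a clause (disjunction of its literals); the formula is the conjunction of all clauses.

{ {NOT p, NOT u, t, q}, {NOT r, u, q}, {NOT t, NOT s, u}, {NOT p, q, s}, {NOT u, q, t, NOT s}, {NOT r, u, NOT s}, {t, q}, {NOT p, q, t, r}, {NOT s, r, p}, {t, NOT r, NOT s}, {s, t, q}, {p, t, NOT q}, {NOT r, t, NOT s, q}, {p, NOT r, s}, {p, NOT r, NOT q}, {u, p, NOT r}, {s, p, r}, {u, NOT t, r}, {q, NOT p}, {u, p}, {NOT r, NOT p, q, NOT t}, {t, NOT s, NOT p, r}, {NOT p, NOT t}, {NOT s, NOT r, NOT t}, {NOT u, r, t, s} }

p ↦ true,  q ↦ true,  r ↦ true,  s ↦ false,  t ↦ false,  u ↦ false

Case t = false:
Unit clause (q) forces q = true.
Unit clause (p) forces p = true.
Case r = true:
Unit clause (NOT s) forces s = false.
Every clause is now satisfied; u is unconstrained.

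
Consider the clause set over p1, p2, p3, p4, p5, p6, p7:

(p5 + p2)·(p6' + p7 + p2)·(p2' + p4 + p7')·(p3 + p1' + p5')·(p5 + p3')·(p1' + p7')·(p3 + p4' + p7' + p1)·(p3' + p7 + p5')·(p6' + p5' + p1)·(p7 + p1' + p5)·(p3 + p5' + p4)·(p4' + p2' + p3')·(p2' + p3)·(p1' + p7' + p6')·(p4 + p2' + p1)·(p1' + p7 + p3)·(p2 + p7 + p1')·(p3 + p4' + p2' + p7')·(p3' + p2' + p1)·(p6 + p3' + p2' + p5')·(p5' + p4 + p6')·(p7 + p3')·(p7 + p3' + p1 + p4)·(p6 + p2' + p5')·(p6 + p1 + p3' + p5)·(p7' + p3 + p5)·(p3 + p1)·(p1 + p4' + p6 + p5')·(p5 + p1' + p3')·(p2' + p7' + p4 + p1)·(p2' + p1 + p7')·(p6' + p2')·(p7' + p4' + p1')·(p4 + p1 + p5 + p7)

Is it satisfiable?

Suppose p5 = 1.
Suppose p3 = 1.
Unit clause (p7) forces p7 = 1.
Unit clause (p1') forces p1 = 0.
Unit clause (p6') forces p6 = 0.
Unit clause (p2') forces p2 = 0.
Unit clause (p4') forces p4 = 0.
All clauses are satisfied.
A satisfying assignment: p1: 0; p2: 0; p3: 1; p4: 0; p5: 1; p6: 0; p7: 1.

Yes, satisfiable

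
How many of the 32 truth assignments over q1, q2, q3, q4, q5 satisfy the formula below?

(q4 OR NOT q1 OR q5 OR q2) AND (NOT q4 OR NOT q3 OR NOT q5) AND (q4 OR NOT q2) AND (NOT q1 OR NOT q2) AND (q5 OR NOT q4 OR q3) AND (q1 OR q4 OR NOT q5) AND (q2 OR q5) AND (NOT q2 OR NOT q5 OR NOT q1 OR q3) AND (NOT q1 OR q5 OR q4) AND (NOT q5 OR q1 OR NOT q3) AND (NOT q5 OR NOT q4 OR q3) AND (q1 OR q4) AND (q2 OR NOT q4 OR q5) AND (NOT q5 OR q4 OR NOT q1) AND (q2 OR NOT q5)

There are 2^5 = 32 truth assignments over (q1, q2, q3, q4, q5).
Split on q2. With q2 = true, the clauses containing q2 are satisfied and NOT q2 drops from the rest; 1 of the 2^4 = 16 assignments to the other variables satisfy what remains.
With q2 = false, by the same count on the reduced clause set, 0 assignments work.
Total: 1 + 0 = 1.

1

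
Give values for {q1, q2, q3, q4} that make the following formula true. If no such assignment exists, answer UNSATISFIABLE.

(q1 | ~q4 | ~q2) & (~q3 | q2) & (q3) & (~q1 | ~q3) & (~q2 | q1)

From the singleton clause (q3), q3 = 1.
From the singleton clause (q2), q2 = 1.
From the singleton clause (~q1), q1 = 0.
But (q1) is also a unit clause — contradiction.

UNSATISFIABLE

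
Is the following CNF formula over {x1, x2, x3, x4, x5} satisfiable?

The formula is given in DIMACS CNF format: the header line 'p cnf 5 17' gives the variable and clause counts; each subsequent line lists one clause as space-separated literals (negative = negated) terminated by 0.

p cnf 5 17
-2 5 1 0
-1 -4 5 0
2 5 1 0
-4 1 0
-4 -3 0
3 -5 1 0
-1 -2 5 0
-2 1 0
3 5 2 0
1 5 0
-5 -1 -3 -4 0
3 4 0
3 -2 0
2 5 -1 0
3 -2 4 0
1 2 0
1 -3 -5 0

Suppose x4 = True.
Unit clause (x1) forces x1 = True.
Unit clause (x5) forces x5 = True.
Unit clause (¬x3) forces x3 = False.
Unit clause (¬x2) forces x2 = False.
All clauses are satisfied.
A satisfying assignment: x1=True; x2=False; x3=False; x4=True; x5=True.

Yes, satisfiable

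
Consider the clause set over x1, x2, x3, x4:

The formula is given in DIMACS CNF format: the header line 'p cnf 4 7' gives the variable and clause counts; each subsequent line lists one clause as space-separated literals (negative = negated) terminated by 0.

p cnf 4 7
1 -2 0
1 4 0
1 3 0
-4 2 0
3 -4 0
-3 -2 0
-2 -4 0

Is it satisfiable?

Try x1 = True.
Try x4 = False.
Try x3 = False.
All clauses hold; x2 can take either value.
A satisfying assignment: x1 ↦ True,  x2 ↦ False,  x3 ↦ False,  x4 ↦ False.

Satisfiable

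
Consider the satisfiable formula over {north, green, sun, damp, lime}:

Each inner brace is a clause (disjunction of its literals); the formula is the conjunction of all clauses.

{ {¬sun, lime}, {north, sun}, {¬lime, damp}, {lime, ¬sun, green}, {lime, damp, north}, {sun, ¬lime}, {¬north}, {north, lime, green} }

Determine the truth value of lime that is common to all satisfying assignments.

Suppose lime = False.
Unit clause (¬sun) forces sun = False.
Unit clause (north) forces north = True.
Now (¬north) is unsatisfied and unit — conflict.
So every satisfying assignment has lime = True.

True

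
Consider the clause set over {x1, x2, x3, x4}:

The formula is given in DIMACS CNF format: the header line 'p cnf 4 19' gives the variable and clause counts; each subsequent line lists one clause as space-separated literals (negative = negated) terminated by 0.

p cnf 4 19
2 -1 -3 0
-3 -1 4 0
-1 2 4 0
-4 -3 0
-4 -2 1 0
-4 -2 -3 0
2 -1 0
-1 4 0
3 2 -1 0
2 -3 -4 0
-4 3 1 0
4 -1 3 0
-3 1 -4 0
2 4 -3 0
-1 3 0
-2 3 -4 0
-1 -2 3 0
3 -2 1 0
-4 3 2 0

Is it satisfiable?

Yes

Try x4 = False.
(¬x1) alone gives x1 = False.
Try x2 = True.
(x3) alone gives x3 = True.
This assignment satisfies each clause.
A satisfying assignment: x1 ↦ False; x2 ↦ True; x3 ↦ True; x4 ↦ False.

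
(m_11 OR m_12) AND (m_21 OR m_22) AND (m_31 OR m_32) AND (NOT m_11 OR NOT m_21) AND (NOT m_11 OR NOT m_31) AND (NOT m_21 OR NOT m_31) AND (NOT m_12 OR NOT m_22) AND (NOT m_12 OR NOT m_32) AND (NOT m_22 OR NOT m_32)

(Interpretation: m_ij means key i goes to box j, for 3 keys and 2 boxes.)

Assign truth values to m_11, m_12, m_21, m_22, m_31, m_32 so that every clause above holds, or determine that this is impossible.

Try m_11 = true.
The clause (NOT m_21) is unit, so m_21 = false.
The clause (m_22) is unit, so m_22 = true.
The clause (NOT m_31) is unit, so m_31 = false.
The clause (m_32) is unit, so m_32 = true.
But (NOT m_32) is also a unit clause — contradiction.
Undo m_11 and try m_11 = false.
The clause (m_12) is unit, so m_12 = true.
The clause (NOT m_22) is unit, so m_22 = false.
The clause (m_21) is unit, so m_21 = true.
The clause (NOT m_31) is unit, so m_31 = false.
The clause (m_32) is unit, so m_32 = true.
But (NOT m_32) is also a unit clause — contradiction.
Both values of m_11 lead to a conflict.

UNSATISFIABLE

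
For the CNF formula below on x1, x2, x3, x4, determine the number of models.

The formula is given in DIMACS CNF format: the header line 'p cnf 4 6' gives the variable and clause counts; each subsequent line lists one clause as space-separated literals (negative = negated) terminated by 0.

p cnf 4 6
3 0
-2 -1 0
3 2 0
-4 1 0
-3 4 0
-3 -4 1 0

1

There are 2^4 = 16 truth assignments over (x1, x2, x3, x4).
Split on x1. With x1 = True, the clauses containing x1 are satisfied and ¬x1 drops from the rest; 1 of the 2^3 = 8 assignments to the other variables satisfy what remains.
With x1 = False, by the same count on the reduced clause set, 0 assignments work.
(One model: x1=T, x2=F, x3=T, x4=T.)
Total: 1 + 0 = 1.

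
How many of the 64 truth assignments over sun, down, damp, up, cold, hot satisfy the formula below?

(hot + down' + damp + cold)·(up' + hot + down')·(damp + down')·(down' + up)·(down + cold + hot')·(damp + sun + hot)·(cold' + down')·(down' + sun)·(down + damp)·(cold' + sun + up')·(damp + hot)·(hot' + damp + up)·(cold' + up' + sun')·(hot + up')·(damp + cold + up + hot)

7

There are 2^6 = 64 truth assignments over (sun, down, damp, up, cold, hot).
Split on up. With up = 1, the clauses containing up are satisfied and up' drops from the rest; 1 of the 2^5 = 32 assignments to the other variables satisfy what remains.
With up = 0, by the same count on the reduced clause set, 6 assignments work.
Total: 1 + 6 = 7.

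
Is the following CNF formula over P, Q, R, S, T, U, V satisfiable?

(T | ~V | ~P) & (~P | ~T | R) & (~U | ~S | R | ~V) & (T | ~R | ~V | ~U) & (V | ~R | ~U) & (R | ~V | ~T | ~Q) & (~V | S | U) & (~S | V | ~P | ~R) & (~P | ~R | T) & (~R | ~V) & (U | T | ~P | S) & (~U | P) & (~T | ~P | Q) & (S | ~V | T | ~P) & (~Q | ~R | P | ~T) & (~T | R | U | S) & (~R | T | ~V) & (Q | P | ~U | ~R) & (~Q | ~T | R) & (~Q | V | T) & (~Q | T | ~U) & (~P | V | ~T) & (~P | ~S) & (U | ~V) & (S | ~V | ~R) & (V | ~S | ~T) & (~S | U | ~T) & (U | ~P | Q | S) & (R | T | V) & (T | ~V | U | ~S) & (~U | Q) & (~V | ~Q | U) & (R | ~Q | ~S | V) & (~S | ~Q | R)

Suppose R = 1.
The clause (~V) is unit, so V = 0.
The clause (~U) is unit, so U = 0.
Suppose S = 0.
Suppose P = 0.
Suppose Q = 0.
No clause remains; T is free.
A satisfying assignment: P ↦ 0, Q ↦ 0, R ↦ 1, S ↦ 0, T ↦ 1, U ↦ 0, V ↦ 0.

Satisfiable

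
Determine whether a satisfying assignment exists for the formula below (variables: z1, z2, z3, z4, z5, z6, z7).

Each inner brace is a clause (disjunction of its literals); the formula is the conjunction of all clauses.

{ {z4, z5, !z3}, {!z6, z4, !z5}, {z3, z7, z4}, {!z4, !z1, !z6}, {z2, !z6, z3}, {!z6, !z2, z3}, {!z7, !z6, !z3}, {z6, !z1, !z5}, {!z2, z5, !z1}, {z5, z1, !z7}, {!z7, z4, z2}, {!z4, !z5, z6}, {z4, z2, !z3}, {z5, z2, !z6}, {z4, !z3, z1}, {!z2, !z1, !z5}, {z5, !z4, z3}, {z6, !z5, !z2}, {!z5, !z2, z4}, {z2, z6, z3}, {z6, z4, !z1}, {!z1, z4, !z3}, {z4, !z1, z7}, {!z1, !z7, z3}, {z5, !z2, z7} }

Try z4 = true.
Try z1 = false.
Try z5 = false.
(!z7) alone gives z7 = false.
(z3) alone gives z3 = true.
(!z2) alone gives z2 = false.
(!z6) alone gives z6 = false.
This assignment satisfies each clause.
A satisfying assignment: z1: false; z2: false; z3: true; z4: true; z5: false; z6: false; z7: false.

Yes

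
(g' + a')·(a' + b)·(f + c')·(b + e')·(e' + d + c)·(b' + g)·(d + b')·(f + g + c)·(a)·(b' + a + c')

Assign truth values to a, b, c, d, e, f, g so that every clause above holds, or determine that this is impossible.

(a) alone gives a = 1.
(g') alone gives g = 0.
(b) alone gives b = 1.
But (b') is also a unit clause — contradiction.

UNSATISFIABLE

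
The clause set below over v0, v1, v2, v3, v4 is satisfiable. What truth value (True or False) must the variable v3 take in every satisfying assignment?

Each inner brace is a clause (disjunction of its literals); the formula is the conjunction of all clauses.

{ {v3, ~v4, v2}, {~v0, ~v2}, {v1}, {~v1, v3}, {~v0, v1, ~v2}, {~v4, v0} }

True

Suppose v3 = 0.
The clause (v1) is unit, so v1 = 1.
That conflicts with the unit clause (~v1).
So every satisfying assignment has v3 = True.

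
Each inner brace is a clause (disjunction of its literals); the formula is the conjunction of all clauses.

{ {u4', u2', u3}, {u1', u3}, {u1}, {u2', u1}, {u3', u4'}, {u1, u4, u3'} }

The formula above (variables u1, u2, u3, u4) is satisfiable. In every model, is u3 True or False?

Suppose u3 = 0.
From the singleton clause (u1'), u1 = 0.
Now (u1) is unsatisfied and unit — conflict.
So every satisfying assignment has u3 = True.

True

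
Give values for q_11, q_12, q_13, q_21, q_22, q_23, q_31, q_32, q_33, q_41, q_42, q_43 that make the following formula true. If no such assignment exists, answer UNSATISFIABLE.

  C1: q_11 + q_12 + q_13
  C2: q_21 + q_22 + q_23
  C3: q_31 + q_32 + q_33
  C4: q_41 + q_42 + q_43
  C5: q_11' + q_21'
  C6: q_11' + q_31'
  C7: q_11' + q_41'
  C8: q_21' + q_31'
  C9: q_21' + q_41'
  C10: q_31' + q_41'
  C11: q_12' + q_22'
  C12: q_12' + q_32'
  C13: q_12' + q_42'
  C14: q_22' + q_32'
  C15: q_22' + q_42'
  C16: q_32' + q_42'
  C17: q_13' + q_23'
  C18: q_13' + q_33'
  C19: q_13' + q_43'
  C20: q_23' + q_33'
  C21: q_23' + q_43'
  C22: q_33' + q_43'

Suppose q_11 = 0.
Suppose q_12 = 1.
(q_22') alone gives q_22 = 0.
(q_32') alone gives q_32 = 0.
(q_42') alone gives q_42 = 0.
Suppose q_21 = 1.
(q_31') alone gives q_31 = 0.
(q_33) alone gives q_33 = 1.
(q_41') alone gives q_41 = 0.
(q_43) alone gives q_43 = 1.
But (q_43') is also a unit clause — contradiction.
So q_21 must be the other value — set q_21 = 0.
(q_23) alone gives q_23 = 1.
(q_13') alone gives q_13 = 0.
(q_33') alone gives q_33 = 0.
(q_31) alone gives q_31 = 1.
(q_41') alone gives q_41 = 0.
(q_43) alone gives q_43 = 1.
But (q_43') is also a unit clause — contradiction.
Either choice for q_21 ends in contradiction.
So q_12 must be the other value — set q_12 = 0.
(q_13) alone gives q_13 = 1.
(q_23') alone gives q_23 = 0.
(q_33') alone gives q_33 = 0.
(q_43') alone gives q_43 = 0.
Suppose q_21 = 1.
(q_31') alone gives q_31 = 0.
(q_32) alone gives q_32 = 1.
(q_41') alone gives q_41 = 0.
(q_42) alone gives q_42 = 1.
But (q_42') is also a unit clause — contradiction.
So q_21 must be the other value — set q_21 = 0.
(q_22) alone gives q_22 = 1.
(q_32') alone gives q_32 = 0.
(q_31) alone gives q_31 = 1.
(q_41') alone gives q_41 = 0.
(q_42) alone gives q_42 = 1.
But (q_42') is also a unit clause — contradiction.
Either choice for q_21 ends in contradiction.
Either choice for q_12 ends in contradiction.
So q_11 must be the other value — set q_11 = 1.
(q_21') alone gives q_21 = 0.
(q_31') alone gives q_31 = 0.
(q_41') alone gives q_41 = 0.
Suppose q_22 = 1.
(q_12') alone gives q_12 = 0.
(q_32') alone gives q_32 = 0.
(q_33) alone gives q_33 = 1.
(q_42') alone gives q_42 = 0.
(q_43) alone gives q_43 = 1.
But (q_43') is also a unit clause — contradiction.
So q_22 must be the other value — set q_22 = 0.
(q_23) alone gives q_23 = 1.
(q_13') alone gives q_13 = 0.
(q_33') alone gives q_33 = 0.
(q_32) alone gives q_32 = 1.
(q_12') alone gives q_12 = 0.
(q_42') alone gives q_42 = 0.
(q_43) alone gives q_43 = 1.
But (q_43') is also a unit clause — contradiction.
Either choice for q_22 ends in contradiction.
Either choice for q_11 ends in contradiction.

UNSATISFIABLE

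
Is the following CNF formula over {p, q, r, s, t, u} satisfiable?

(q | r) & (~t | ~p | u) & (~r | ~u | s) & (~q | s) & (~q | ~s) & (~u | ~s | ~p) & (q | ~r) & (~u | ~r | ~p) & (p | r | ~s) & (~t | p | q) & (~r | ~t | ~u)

Unsatisfiable

Case q = 1:
(s) alone gives s = 1.
Now (~s) is unsatisfied and unit — conflict.
That branch fails; take q = 0 instead.
(r) alone gives r = 1.
Now (~r) is unsatisfied and unit — conflict.
Both values of q lead to a conflict.
No assignment satisfies every clause.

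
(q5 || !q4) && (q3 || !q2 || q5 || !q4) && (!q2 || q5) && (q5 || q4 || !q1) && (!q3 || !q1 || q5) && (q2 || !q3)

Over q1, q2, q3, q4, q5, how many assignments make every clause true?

13

There are 2^5 = 32 truth assignments over (q1, q2, q3, q4, q5).
Split on q4. With q4 = true, the clauses containing q4 are satisfied and !q4 drops from the rest; 6 of the 2^4 = 16 assignments to the other variables satisfy what remains.
With q4 = false, by the same count on the reduced clause set, 7 assignments work.
Total: 6 + 7 = 13.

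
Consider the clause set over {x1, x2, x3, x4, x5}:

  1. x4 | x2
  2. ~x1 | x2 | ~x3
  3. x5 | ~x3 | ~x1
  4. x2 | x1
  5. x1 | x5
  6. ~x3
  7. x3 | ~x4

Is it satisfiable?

Unit clause (~x3) forces x3 = 0.
Unit clause (~x4) forces x4 = 0.
Unit clause (x2) forces x2 = 1.
Case x1 = 1:
No clause remains; x5 is free.
A satisfying assignment: x1: 1,  x2: 1,  x3: 0,  x4: 0,  x5: 1.

Yes, satisfiable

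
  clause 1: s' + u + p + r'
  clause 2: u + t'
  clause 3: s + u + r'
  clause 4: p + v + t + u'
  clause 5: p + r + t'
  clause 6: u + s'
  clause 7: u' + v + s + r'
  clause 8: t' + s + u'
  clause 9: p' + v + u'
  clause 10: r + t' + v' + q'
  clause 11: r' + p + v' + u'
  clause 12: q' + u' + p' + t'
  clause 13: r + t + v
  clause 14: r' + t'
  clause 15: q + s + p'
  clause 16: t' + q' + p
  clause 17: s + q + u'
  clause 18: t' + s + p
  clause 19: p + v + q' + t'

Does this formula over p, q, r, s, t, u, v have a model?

Yes

Branch on u: set u = 0.
(t') alone gives t = 0.
(s') alone gives s = 0.
(r') alone gives r = 0.
(v) alone gives v = 1.
Branch on q: set q = 1.
All clauses hold; p can take either value.
A satisfying assignment: p=1,  q=1,  r=0,  s=0,  t=0,  u=0,  v=1.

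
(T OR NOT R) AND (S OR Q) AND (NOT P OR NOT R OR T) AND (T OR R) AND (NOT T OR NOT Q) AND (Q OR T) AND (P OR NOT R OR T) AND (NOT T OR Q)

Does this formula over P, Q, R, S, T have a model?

No

Branch on T: set T = true.
Unit clause (NOT Q) forces Q = false.
But (Q) is also a unit clause — contradiction.
So T must be the other value — set T = false.
Unit clause (NOT R) forces R = false.
But (R) is also a unit clause — contradiction.
Both values of T lead to a conflict.
No assignment satisfies every clause.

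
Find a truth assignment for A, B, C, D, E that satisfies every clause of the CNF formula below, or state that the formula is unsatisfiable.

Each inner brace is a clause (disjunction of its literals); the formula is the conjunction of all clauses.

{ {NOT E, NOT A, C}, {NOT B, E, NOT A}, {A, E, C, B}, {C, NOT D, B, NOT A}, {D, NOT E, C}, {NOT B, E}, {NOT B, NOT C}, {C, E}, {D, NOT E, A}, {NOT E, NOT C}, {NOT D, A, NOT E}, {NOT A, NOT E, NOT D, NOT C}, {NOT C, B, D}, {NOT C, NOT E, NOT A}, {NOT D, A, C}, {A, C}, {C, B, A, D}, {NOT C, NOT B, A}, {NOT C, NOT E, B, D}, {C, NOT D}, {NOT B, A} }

A: false,  B: false,  C: true,  D: true,  E: false

Suppose B = false.
Suppose C = true.
The clause (NOT E) is unit, so E = false.
The clause (D) is unit, so D = true.
No clause remains; A is free.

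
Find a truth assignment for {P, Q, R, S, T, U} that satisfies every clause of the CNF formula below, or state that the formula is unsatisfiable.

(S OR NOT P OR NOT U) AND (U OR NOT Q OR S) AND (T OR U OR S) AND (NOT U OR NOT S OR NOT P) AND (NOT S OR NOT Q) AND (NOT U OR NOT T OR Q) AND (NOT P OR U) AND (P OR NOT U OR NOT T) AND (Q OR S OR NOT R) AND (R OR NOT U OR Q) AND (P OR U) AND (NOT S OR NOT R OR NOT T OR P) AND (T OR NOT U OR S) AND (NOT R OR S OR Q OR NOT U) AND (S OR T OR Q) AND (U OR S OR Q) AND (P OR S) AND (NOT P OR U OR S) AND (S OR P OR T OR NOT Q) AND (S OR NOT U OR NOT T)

P: false, Q: false, R: true, S: true, T: false, U: true

Suppose S = true.
From the singleton clause (NOT Q), Q = false.
Suppose U = true.
From the singleton clause (NOT P), P = false.
From the singleton clause (NOT T), T = false.
From the singleton clause (R), R = true.
This assignment satisfies each clause.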